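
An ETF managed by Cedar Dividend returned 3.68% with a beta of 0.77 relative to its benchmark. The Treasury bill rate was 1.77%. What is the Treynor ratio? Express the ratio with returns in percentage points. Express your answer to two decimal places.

2.48

Treynor = (Rp − Rf) / β = (3.68% − 1.77%) / 0.77 = 1.91 / 0.77 = 2.4805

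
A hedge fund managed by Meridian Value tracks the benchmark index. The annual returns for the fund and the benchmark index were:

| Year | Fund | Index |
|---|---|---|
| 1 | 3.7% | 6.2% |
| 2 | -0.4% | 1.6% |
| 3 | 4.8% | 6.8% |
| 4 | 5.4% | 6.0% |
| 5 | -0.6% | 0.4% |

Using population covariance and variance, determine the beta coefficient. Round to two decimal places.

0.94

r̄p = 2.5800%,  r̄m = 4.2000%
Cov = Σ(rp − r̄p)(rm − r̄m) / 5 = 6.5840
Var(rm) = Σ(rm − r̄m)² / 5 = 7.0400
β = Cov / Var = 6.5840 / 7.0400 = 0.9352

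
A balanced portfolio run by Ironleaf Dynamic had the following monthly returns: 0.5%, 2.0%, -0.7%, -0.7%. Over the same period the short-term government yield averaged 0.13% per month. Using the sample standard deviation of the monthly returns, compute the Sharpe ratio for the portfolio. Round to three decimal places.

0.113

Mean return r̄ = 1.10 / 4 = 0.2750%
Σ(r − r̄)² = 4.9275; sample σ = √(4.9275/3) = 1.2816%
Sharpe = (r̄ − rf) / σ = (0.2750 − 0.13) / 1.2816 = 0.1450 / 1.2816 = 0.1131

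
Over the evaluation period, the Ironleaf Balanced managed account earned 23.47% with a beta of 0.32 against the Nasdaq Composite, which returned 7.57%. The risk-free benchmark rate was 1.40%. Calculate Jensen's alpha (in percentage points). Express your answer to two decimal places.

20.10

CAPM expected return = Rf + β(Rm − Rf) = 1.40% + 0.32 × (7.57% − 1.40%) = 1.4 + 0.32 × 6.17 = 3.3744%
Jensen's α = Rp − E[R] = 23.47% − 3.3744% = 20.0956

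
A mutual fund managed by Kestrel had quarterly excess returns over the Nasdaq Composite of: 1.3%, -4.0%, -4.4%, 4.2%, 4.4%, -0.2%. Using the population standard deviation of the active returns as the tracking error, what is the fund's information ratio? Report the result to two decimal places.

0.06

r̄ = (1.3 − 4 − 4.4 + 4.2 + 4.4 − 0.2) / 6 = 0.2167%
Σ(r − r̄)² = (1.3 − 0.2167)² + (-4 − 0.2167)² + (-4.4 − 0.2167)² + … = 73.8083
population σ = √(73.8083 / 6) = √12.3014 = 3.5073%
IR = r̄ / tracking error = 0.2167 / 3.5073 = 0.0618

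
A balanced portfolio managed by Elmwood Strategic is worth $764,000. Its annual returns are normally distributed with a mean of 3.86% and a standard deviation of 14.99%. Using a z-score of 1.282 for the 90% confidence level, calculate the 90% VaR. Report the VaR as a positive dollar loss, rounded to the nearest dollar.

Return at the 90% tail: μ − z·σ = 3.86% − 1.282 × 14.99% = 3.86 − 19.21718 = -15.35718%
VaR = −(-15.35718%) × $764,000 = 15.35718% × $764,000 = $117,329

$117,329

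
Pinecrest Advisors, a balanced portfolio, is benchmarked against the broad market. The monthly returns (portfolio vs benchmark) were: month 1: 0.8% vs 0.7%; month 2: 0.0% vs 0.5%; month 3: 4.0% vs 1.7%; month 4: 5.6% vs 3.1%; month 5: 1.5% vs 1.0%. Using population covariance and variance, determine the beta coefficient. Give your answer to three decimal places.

2.153

r̄p = 2.3800%,  r̄m = 1.4000%
Cov = Σ(rp − r̄p)(rm − r̄m) / 5 = 1.9120
Var(rm) = Σ(rm − r̄m)² / 5 = 0.8880
β = Cov / Var = 1.9120 / 0.8880 = 2.1532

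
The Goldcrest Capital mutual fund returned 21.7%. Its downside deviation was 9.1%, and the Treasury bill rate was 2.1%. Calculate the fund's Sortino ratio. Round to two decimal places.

Sortino = (Rp − Rf) / σd = (21.7% − 2.1%) / 9.1% = 19.60% / 9.1% = 2.1538

2.15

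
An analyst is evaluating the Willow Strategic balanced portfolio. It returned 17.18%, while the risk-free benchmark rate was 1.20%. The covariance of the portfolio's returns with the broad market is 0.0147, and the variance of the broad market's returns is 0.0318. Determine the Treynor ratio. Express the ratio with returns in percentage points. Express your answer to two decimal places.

β = Cov / Var = 0.0147 / 0.0318 = 0.4623
Treynor = (Rp − Rf) / β = (17.18% − 1.20%) / 0.4623 = 15.98 / 0.4623 = 34.5663

34.57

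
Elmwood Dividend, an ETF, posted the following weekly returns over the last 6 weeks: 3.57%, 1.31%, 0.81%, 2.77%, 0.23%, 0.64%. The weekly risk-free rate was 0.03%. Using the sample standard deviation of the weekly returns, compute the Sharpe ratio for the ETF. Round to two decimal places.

μ = (3.57 + 1.31 + 0.81 + 2.77 + 0.23 + 0.64) / 6 = 1.5550%
Sample std dev = √[8.7444 / 5] = 1.3225%
Sharpe = (μ − rf) / σ = (1.5550 − 0.03) / 1.3225 = 1.5250 / 1.3225 = 1.1531

1.15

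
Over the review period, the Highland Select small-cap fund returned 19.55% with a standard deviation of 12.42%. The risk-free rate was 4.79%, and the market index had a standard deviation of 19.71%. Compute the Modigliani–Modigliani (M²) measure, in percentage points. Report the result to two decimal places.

28.21

Sharpe = (Rp − Rf) / σp = (19.55% − 4.79%) / 12.42% = 1.1884
M² = Rf + Sharpe × σm = 4.79% + 1.1884 × 19.71% = 28.2134%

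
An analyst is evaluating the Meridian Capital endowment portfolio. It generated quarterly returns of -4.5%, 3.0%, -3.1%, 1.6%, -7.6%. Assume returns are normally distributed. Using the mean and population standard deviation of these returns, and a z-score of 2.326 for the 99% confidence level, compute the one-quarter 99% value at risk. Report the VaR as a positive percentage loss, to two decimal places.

11.23

r̄ = (-4.5 + 3 − 3.1 + 1.6 − 7.6) / 5 = -2.1200%
Σ(r − r̄)² = (-4.5 − (-2.1200))² + (3 − (-2.1200))² + (-3.1 − (-2.1200))² + … = 76.7080
population σ = √(76.7080 / 5) = √15.3416 = 3.9168%
VaR = −(r̄ − z·σ) = −(-2.1200 − 2.326 × 3.9168) = −(-11.2305) = 11.2305%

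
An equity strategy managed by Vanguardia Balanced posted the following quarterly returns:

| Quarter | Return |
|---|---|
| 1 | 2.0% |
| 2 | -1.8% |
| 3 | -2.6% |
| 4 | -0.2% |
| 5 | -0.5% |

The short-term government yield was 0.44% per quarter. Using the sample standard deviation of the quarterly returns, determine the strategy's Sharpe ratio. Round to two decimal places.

-0.60

r̄ = (2 − 1.8 − 2.6 − 0.2 − 0.5) / 5 = -0.6200%
Σ(r − r̄)² = 12.3680; sample σ = √(12.3680/4) = 1.7584%
Sharpe = (r̄ − rf) / σ = (-0.6200 − 0.44) / 1.7584 = -1.0600 / 1.7584 = -0.6028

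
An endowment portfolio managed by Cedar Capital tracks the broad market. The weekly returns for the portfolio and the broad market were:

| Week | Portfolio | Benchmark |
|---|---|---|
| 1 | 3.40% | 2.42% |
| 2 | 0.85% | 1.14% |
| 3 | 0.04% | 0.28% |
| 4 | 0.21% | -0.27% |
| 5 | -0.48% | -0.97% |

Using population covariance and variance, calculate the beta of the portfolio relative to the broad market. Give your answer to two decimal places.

r̄p = 0.8040%,  r̄m = 0.5200%
Cov = Σ(rp − r̄p)(rm − r̄m) / 5 = 1.5053
Var(rm) = Σ(rm − r̄m)² / 5 = 1.3792
β = Cov / Var = 1.5053 / 1.3792 = 1.0914

1.09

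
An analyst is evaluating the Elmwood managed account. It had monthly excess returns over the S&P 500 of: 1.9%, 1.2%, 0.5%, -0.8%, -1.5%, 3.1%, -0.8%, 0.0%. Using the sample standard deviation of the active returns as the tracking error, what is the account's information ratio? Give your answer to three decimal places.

0.290

Mean return r̄ = 3.60 / 8 = 0.4500%
Σ(r − r̄)² = (1.9 − 0.4500)² + (1.2 − 0.4500)² + … = 16.8200
sample σ = √(16.8200 / 7) = √2.4029 = 1.5501%
IR = r̄ / tracking error = 0.4500 / 1.5501 = 0.2903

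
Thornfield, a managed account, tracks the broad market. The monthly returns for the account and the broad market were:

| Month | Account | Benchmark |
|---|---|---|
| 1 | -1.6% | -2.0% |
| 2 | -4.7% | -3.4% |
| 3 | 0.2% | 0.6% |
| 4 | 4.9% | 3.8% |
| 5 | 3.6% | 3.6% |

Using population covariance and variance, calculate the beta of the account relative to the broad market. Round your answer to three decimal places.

r̄p = 0.4800%,  r̄m = 0.5200%
Cov = Σ(rp − r̄p)(rm − r̄m) / 5 = 9.9264
Var(rm) = Σ(rm − r̄m)² / 5 = 8.3936
β = Cov / Var = 9.9264 / 8.3936 = 1.1826

1.183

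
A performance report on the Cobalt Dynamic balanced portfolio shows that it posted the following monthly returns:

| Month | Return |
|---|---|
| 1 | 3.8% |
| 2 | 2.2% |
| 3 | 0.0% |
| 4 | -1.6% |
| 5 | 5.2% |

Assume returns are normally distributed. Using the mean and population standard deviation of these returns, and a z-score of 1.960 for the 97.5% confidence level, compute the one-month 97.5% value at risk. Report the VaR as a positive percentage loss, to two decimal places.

Mean return r̄ = 9.60 / 5 = 1.9200%
Σ(r − r̄)² = (3.8 − 1.9200)² + (2.2 − 1.9200)² + (0 − 1.9200)² + … = 30.4480
population σ = √(30.4480 / 5) = √6.0896 = 2.4677%
VaR = −(r̄ − z·σ) = −(1.9200 − 1.960 × 2.4677) = −(-2.9167) = 2.9167%

2.92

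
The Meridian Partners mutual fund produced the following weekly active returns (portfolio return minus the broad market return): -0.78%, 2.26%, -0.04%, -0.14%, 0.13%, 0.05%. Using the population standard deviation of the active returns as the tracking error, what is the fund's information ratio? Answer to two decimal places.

μ = (-0.78 + 2.26 − 0.04 − 0.14 + 0.13 + 0.05) / 6 = 0.2467%
Population std dev = √[5.3915 / 6] = 0.9479%
IR = μ / tracking error = 0.2467 / 0.9479 = 0.2603

0.26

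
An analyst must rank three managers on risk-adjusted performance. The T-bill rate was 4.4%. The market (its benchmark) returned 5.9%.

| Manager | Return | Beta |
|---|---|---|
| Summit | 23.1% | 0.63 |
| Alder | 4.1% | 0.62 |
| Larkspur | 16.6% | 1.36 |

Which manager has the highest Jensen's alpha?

Summit

Summit: α = 23.1% − [4.4% + 0.63 × (5.9% − 4.4%)] = 17.755
Alder: α = 4.1% − [4.4% + 0.62 × (5.9% − 4.4%)] = -1.230
Larkspur: α = 16.6% − [4.4% + 1.36 × (5.9% − 4.4%)] = 10.160
Highest: Summit (17.755).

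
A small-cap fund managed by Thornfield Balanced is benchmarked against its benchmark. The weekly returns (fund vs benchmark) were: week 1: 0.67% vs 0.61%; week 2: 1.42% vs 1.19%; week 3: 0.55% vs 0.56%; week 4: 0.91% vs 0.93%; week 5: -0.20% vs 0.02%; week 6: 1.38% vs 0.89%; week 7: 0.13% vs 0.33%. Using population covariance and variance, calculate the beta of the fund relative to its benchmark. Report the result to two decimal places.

1.47

r̄p = 0.6943%,  r̄m = 0.6471%
Cov = Σ(rp − r̄p)(rm − r̄m) / 7 = 0.1964
Var(rm) = Σ(rm − r̄m)² / 7 = 0.1338
β = Cov / Var = 0.1964 / 0.1338 = 1.4679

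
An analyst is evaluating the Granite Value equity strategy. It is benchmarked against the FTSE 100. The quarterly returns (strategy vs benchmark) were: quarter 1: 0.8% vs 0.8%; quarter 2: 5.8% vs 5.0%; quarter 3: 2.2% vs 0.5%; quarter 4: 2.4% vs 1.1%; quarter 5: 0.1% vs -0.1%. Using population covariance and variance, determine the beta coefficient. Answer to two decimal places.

r̄p = 2.2600%,  r̄m = 1.4600%
Cov = Σ(rp − r̄p)(rm − r̄m) / 5 = 3.3744
Var(rm) = Σ(rm − r̄m)² / 5 = 3.2904
β = Cov / Var = 3.3744 / 3.2904 = 1.0255

1.03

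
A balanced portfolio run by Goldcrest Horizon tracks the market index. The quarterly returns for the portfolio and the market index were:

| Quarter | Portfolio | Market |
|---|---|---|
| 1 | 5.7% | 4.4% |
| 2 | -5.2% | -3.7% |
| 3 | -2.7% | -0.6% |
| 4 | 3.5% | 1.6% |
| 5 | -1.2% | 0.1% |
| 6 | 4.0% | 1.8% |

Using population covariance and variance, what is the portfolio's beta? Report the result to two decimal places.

r̄p = 0.6833%,  r̄m = 0.6000%
Cov = Σ(rp − r̄p)(rm − r̄m) / 6 = 9.3600
Var(rm) = Σ(rm − r̄m)² / 6 = 6.1767
β = Cov / Var = 9.3600 / 6.1767 = 1.5154

1.52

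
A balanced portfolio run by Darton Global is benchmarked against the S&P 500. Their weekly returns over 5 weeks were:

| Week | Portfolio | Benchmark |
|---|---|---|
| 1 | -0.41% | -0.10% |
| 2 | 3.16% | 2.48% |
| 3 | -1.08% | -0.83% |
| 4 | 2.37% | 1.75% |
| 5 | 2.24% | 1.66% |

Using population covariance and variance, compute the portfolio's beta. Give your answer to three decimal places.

1.344

r̄p = 1.2560%,  r̄m = 0.9920%
Cov = Σ(rp − r̄p)(rm − r̄m) / 5 = 2.0821
Var(rm) = Σ(rm − r̄m)² / 5 = 1.5494
β = Cov / Var = 2.0821 / 1.5494 = 1.3438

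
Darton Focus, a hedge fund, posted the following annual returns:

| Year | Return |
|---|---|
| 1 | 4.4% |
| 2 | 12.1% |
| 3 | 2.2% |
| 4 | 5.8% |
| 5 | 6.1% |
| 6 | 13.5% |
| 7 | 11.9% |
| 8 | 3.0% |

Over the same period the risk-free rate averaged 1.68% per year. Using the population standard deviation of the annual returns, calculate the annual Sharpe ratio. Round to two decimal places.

r̄ = (4.4 + 12.1 + 2.2 + 5.8 + 6.1 + 13.5 + 11.9 + 3) / 8 = 59.00 / 8 = 7.3750%
Σ(r − r̄)² = (4.4 − 7.3750)² + (12.1 − 7.3750)² + (2.2 − 7.3750)² + … = 139.1950
σ = √[139.1950 / 8] = 4.1713%
Sharpe = (r̄ − rf) / σ = (7.3750 − 1.68) / 4.1713 = 5.6950 / 4.1713 = 1.3653

1.37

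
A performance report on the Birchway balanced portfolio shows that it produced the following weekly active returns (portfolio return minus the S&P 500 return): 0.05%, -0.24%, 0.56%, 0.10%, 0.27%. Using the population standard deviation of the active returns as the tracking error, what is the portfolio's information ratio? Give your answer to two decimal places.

μ = (0.05 − 0.24 + 0.56 + 0.1 + 0.27) / 5 = 0.1480%
Σ(r − μ)² = 0.3471; population σ = √(0.3471/5) = 0.2635%
IR = μ / tracking error = 0.1480 / 0.2635 = 0.5617

0.56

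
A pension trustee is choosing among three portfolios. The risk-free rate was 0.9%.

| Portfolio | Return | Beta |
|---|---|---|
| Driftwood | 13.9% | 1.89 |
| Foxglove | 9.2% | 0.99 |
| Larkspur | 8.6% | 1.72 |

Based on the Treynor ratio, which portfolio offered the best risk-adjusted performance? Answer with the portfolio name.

Driftwood: Treynor = (13.9% − 0.9%) / 1.89 = 6.878
Foxglove: Treynor = (9.2% − 0.9%) / 0.99 = 8.384
Larkspur: Treynor = (8.6% − 0.9%) / 1.72 = 4.477
Highest: Foxglove (8.384).

Foxglove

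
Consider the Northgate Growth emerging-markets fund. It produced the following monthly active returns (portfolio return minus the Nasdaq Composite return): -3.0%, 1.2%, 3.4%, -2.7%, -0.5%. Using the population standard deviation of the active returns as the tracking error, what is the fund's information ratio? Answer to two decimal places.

Mean return μ = -1.60 / 5 = -0.3200%
Σ(r − μ)² = (-3 − (-0.3200))² + (1.2 − (-0.3200))² + … = 29.0280
σ = √[29.0280 / 5] = 2.4095%
IR = μ / tracking error = -0.3200 / 2.4095 = -0.1328

-0.13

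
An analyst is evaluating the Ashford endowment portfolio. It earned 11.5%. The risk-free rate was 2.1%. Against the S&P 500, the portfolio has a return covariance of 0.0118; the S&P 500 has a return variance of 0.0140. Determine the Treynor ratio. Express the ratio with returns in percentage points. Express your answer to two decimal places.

β = Cov / Var = 0.0118 / 0.0140 = 0.8429
Treynor = (Rp − Rf) / β = (11.5% − 2.1%) / 0.8429 = 9.40 / 0.8429 = 11.1520

11.15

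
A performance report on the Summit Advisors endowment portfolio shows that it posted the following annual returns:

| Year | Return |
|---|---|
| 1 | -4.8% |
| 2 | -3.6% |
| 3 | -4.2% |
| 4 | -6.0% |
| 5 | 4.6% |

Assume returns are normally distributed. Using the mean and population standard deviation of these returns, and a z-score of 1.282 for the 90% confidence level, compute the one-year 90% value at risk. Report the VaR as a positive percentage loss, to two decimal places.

7.65

r̄ = (-4.8 − 3.6 − 4.2 − 6 + 4.6) / 5 = -14.00 / 5 = -2.8000%
Population σ = √[Σ(r − r̄)² / 5] = √[71.6000 / 5] = √14.3200 = 3.7842%
VaR = −(r̄ − z·σ) = −(-2.8000 − 1.282 × 3.7842) = −(-7.6513) = 7.6513%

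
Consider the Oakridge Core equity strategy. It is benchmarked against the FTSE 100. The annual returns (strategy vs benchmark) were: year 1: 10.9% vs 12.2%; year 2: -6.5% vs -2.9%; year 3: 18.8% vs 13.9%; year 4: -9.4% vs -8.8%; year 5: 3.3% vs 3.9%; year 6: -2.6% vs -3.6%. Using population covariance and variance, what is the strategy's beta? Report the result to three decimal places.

1.149

r̄p = 2.4167%,  r̄m = 2.4500%
Cov = Σ(rp − r̄p)(rm − r̄m) / 6 = 80.4292
Var(rm) = Σ(rm − r̄m)² / 6 = 70.0092
β = Cov / Var = 80.4292 / 70.0092 = 1.1488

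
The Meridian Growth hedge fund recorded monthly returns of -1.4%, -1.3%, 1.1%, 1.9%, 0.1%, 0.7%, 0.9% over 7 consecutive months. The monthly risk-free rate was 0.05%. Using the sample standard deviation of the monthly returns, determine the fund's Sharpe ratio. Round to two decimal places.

0.19

r̄ = (-1.4 − 1.3 + 1.1 + 1.9 + 0.1 + 0.7 + 0.9) / 7 = 0.2857%
Sample σ = √[Σ(r − r̄)² / 6] = √[9.2086 / 6] = √1.5348 = 1.2389%
Sharpe = (r̄ − rf) / σ = (0.2857 − 0.05) / 1.2389 = 0.2357 / 1.2389 = 0.1902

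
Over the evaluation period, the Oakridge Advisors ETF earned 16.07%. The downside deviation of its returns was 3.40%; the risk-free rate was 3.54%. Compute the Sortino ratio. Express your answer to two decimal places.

Sortino = (Rp − Rf) / σd = (16.07% − 3.54%) / 3.40% = 12.53% / 3.40% = 3.6853

3.69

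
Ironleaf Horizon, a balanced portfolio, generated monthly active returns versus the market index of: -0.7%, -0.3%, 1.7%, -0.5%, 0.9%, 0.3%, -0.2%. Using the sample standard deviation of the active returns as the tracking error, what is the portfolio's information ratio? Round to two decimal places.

0.20

Mean return r̄ = 1.20 / 7 = 0.1714%
Sample σ = √[Σ(r − r̄)² / 6] = √[4.4543 / 6] = √0.7424 = 0.8616%
IR = r̄ / tracking error = 0.1714 / 0.8616 = 0.1989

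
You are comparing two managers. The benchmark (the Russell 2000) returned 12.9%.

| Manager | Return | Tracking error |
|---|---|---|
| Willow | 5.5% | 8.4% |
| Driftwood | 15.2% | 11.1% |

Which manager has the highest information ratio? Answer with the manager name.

Driftwood

Willow: IR = (5.5% − 12.9%) / 8.4% = -0.881
Driftwood: IR = (15.2% − 12.9%) / 11.1% = 0.207
Highest: Driftwood (0.207).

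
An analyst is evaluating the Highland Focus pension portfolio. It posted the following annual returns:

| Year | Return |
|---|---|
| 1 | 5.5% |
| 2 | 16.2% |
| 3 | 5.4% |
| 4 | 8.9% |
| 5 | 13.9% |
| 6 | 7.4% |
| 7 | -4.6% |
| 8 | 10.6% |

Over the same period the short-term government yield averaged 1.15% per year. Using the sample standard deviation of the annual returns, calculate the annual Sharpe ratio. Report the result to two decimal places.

1.07

r̄ = (5.5 + 16.2 + 5.4 + 8.9 + 13.9 + 7.4 − 4.6 + 10.6) / 8 = 7.9125%
Σ(r − r̄)² = (5.5 − 7.9125)² + (16.2 − 7.9125)² + … = 281.6888
σ = √[281.6888 / 7] = 6.3436%
Sharpe = (r̄ − rf) / σ = (7.9125 − 1.15) / 6.3436 = 6.7625 / 6.3436 = 1.0660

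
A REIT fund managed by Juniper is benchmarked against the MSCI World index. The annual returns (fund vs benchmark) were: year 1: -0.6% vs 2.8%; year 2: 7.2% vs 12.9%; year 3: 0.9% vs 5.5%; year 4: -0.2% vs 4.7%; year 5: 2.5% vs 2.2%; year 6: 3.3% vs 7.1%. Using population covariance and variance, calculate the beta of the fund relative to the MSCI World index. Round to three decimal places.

r̄p = 2.1833%,  r̄m = 5.8667%
Cov = Σ(rp − r̄p)(rm − r̄m) / 6 = 7.8811
Var(rm) = Σ(rm − r̄m)² / 6 = 12.5556
β = Cov / Var = 7.8811 / 12.5556 = 0.6277

0.628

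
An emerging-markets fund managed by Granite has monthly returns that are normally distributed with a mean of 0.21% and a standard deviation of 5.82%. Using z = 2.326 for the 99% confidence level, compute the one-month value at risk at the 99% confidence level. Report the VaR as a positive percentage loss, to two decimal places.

VaR (as % loss) = −(μ − z·σ) = −(0.21% − 2.326 × 5.82%) = −(-13.32732%) = 13.32732%

13.33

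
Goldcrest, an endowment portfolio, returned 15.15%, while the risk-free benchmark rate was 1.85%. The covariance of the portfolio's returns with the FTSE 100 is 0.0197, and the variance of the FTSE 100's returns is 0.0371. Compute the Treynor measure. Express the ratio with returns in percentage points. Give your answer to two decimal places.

25.05

β = Cov / Var = 0.0197 / 0.0371 = 0.5310
Treynor = (Rp − Rf) / β = (15.15% − 1.85%) / 0.5310 = 13.30 / 0.5310 = 25.0471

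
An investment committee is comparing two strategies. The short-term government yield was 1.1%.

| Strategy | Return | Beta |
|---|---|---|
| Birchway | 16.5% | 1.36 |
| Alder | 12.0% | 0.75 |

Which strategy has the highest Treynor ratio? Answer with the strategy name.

Birchway: Treynor = (16.5% − 1.1%) / 1.36 = 11.324
Alder: Treynor = (12.0% − 1.1%) / 0.75 = 14.533
Highest: Alder (14.533).

Alder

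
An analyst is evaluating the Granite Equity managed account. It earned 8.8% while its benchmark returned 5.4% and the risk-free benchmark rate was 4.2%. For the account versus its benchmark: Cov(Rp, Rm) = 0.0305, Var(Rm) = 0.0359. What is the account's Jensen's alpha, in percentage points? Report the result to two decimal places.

β = Cov / Var = 0.0305 / 0.0359 = 0.8496
E[R] = Rf + β(Rm − Rf) = 4.2% + 0.8496 × (5.4% − 4.2%) = 5.2195%
α = Rp − E[R] = 8.8% − 5.2195% = 3.5805

3.58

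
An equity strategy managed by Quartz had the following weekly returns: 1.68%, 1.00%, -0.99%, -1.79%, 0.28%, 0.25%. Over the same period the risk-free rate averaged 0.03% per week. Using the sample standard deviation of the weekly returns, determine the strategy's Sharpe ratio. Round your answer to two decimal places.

r̄ = (1.68 + 1 − 0.99 − 1.79 + 0.28 + 0.25) / 6 = 0.430 / 6 = 0.0717%
Sample σ = √[Σ(r − r̄)² / 5] = √[8.1167 / 5] = √1.6233 = 1.2741%
Sharpe = (r̄ − rf) / σ = (0.0717 − 0.03) / 1.2741 = 0.0417 / 1.2741 = 0.0327

0.03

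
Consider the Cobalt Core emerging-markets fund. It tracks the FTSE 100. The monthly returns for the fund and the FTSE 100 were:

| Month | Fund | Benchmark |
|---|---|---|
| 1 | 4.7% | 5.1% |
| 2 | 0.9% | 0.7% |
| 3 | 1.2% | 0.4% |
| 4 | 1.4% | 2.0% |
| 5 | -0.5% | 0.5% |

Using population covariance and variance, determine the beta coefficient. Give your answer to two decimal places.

0.90

r̄p = 1.5400%,  r̄m = 1.7400%
Cov = Σ(rp − r̄p)(rm − r̄m) / 5 = 2.8464
Var(rm) = Σ(rm − r̄m)² / 5 = 3.1544
β = Cov / Var = 2.8464 / 3.1544 = 0.9024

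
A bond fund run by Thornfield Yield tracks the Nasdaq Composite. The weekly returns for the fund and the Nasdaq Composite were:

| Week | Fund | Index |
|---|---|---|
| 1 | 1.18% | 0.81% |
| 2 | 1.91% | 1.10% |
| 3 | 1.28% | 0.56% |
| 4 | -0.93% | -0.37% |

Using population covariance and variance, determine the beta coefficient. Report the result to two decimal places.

1.90

r̄p = 0.8600%,  r̄m = 0.5250%
Cov = Σ(rp − r̄p)(rm − r̄m) / 4 = 0.5779
Var(rm) = Σ(rm − r̄m)² / 4 = 0.3035
β = Cov / Var = 0.5779 / 0.3035 = 1.9041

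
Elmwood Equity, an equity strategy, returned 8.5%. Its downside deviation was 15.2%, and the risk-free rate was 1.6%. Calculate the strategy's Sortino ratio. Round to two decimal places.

0.45

Sortino = (Rp − Rf) / σd = (8.5% − 1.6%) / 15.2% = 6.90% / 15.2% = 0.4539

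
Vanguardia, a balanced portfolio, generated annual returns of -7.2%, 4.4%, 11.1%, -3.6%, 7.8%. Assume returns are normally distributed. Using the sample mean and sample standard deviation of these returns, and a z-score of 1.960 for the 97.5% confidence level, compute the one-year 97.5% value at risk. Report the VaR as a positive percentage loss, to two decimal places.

12.59

μ = (-7.2 + 4.4 + 11.1 − 3.6 + 7.8) / 5 = 2.5000%
Sample σ = √[Σ(r − μ)² / 4] = √[236.9600 / 4] = √59.2400 = 7.6968%
VaR = −(μ − z·σ) = −(2.5000 − 1.960 × 7.6968) = −(-12.5857) = 12.5857%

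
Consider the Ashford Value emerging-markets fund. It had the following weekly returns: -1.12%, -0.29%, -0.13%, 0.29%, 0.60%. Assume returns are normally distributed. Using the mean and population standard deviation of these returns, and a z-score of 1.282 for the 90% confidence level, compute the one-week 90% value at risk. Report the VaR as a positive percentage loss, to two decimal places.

μ = (-1.12 − 0.29 − 0.13 + 0.29 + 0.6) / 5 = -0.650 / 5 = -0.1300%
Population std dev = √[1.7150 / 5] = 0.5857%
VaR = −(μ − z·σ) = −(-0.1300 − 1.282 × 0.5857) = −(-0.8809) = 0.8809%

0.88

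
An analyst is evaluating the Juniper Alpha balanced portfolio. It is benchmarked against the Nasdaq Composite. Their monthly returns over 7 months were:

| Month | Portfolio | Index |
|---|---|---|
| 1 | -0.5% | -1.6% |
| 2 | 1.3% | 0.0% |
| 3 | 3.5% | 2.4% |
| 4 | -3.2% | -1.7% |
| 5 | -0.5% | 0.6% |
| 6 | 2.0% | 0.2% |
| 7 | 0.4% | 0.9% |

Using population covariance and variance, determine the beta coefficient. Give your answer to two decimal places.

1.20

r̄p = 0.4286%,  r̄m = 0.1143%
Cov = Σ(rp − r̄p)(rm − r̄m) / 7 = 2.1082
Var(rm) = Σ(rm − r̄m)² / 7 = 1.7612
β = Cov / Var = 2.1082 / 1.7612 = 1.1970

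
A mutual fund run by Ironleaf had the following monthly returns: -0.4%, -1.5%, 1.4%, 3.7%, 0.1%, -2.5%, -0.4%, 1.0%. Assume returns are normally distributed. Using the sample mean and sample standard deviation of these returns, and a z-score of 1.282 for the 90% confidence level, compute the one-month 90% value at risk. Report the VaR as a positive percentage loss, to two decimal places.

2.26

Mean return r̄ = 1.40 / 8 = 0.1750%
Σ(r − r̄)² = 25.2350; sample σ = √(25.2350/7) = 1.8987%
VaR = −(r̄ − z·σ) = −(0.1750 − 1.282 × 1.8987) = −(-2.2591) = 2.2591%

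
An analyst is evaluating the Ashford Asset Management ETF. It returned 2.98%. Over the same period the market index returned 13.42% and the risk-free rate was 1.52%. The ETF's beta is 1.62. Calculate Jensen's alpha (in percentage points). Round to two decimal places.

CAPM expected return = Rf + β(Rm − Rf) = 1.52% + 1.62 × (13.42% − 1.52%) = 1.52 + 1.62 × 11.90 = 20.7980%
Jensen's α = Rp − E[R] = 2.98% − 20.7980% = -17.8180

-17.82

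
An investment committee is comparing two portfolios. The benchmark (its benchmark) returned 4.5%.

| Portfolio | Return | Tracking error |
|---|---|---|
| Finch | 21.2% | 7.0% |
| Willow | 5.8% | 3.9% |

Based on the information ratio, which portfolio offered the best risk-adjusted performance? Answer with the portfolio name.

Finch

Finch: IR = (21.2% − 4.5%) / 7.0% = 2.386
Willow: IR = (5.8% − 4.5%) / 3.9% = 0.333
Highest: Finch (2.386).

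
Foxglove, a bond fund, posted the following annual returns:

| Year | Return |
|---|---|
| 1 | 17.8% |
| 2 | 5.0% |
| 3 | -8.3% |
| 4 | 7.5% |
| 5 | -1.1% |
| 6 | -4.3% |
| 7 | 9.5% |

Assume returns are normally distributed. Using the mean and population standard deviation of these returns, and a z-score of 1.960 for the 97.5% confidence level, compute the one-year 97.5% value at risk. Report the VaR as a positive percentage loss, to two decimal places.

12.50

r̄ = (17.8 + 5 − 8.3 + 7.5 − 1.1 − 4.3 + 9.5) / 7 = 3.7286%
Population σ = √[Σ(r − r̄)² / 7] = √[479.6143 / 7] = √68.5163 = 8.2775%
VaR = −(r̄ − z·σ) = −(3.7286 − 1.960 × 8.2775) = −(-12.4953) = 12.4953%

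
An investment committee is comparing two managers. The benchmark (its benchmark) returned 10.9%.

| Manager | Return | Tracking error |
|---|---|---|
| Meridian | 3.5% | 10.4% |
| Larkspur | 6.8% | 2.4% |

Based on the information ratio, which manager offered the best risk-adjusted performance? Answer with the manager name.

Meridian

Meridian: IR = (3.5% − 10.9%) / 10.4% = -0.712
Larkspur: IR = (6.8% − 10.9%) / 2.4% = -1.708
Highest: Meridian (-0.712).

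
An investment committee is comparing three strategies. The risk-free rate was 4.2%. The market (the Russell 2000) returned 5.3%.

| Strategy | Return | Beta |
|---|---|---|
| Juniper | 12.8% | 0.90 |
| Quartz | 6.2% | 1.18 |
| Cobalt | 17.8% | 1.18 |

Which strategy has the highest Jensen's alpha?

Juniper: α = 12.8% − [4.2% + 0.90 × (5.3% − 4.2%)] = 7.610
Quartz: α = 6.2% − [4.2% + 1.18 × (5.3% − 4.2%)] = 0.702
Cobalt: α = 17.8% − [4.2% + 1.18 × (5.3% − 4.2%)] = 12.302
Highest: Cobalt (12.302).

Cobalt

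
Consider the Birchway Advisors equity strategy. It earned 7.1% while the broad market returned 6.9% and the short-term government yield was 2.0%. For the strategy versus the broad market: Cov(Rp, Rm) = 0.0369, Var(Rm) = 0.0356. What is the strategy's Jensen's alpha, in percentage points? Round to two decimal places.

0.02

β = Cov / Var = 0.0369 / 0.0356 = 1.0365
E[R] = Rf + β(Rm − Rf) = 2.0% + 1.0365 × (6.9% − 2.0%) = 7.0789%
α = Rp − E[R] = 7.1% − 7.0789% = 0.0211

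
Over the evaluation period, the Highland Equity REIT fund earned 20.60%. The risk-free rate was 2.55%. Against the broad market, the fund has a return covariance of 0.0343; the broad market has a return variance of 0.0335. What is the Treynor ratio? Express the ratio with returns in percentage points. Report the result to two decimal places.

17.63

β = Cov / Var = 0.0343 / 0.0335 = 1.0239
Treynor = (Rp − Rf) / β = (20.60% − 2.55%) / 1.0239 = 18.05 / 1.0239 = 17.6287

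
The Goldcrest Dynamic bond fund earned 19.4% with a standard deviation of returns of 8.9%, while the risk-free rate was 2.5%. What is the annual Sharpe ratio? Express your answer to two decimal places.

Sharpe = (Rp − Rf) / σp = (19.4% − 2.5%) / 8.9% = 16.90% / 8.9% = 1.8989

1.90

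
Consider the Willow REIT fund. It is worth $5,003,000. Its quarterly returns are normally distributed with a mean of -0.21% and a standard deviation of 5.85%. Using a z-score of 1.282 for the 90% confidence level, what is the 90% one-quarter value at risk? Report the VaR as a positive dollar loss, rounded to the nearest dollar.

Return at the 90% tail: μ − z·σ = -0.21% − 1.282 × 5.85% = -0.21 − 7.4997 = -7.7097%
VaR = −(-7.7097%) × $5,003,000 = 7.7097% × $5,003,000 = $385,716

$385,716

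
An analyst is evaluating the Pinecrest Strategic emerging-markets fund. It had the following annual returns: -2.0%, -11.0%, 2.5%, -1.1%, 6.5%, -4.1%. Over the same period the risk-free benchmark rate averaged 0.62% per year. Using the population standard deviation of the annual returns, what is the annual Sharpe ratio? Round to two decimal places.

r̄ = (-2 − 11 + 2.5 − 1.1 + 6.5 − 4.1) / 6 = -9.20 / 6 = -1.5333%
Σ(r − r̄)² = (-2 − (-1.5333))² + (-11 − (-1.5333))² + (2.5 − (-1.5333))² + … = 177.4133
population σ = √(177.4133 / 6) = √29.5689 = 5.4377%
Sharpe = (r̄ − rf) / σ = (-1.5333 − 0.62) / 5.4377 = -2.1533 / 5.4377 = -0.3960

-0.40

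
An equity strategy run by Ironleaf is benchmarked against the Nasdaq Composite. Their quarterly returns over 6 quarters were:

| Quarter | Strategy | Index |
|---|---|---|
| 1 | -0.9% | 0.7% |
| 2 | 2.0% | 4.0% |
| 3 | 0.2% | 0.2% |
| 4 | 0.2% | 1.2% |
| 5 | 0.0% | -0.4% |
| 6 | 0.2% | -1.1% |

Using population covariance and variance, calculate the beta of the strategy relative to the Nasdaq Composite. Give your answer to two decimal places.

0.39

r̄p = 0.2833%,  r̄m = 0.7667%
Cov = Σ(rp − r̄p)(rm − r̄m) / 6 = 1.0211
Var(rm) = Σ(rm − r̄m)² / 6 = 2.6356
β = Cov / Var = 1.0211 / 2.6356 = 0.3874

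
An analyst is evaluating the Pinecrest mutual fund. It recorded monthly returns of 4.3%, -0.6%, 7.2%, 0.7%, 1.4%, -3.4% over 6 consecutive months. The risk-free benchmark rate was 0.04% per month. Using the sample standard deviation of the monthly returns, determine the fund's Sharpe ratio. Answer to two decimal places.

0.42

Mean return r̄ = 9.60 / 6 = 1.6000%
Sample std dev = √[69.3400 / 5] = 3.7240%
Sharpe = (r̄ − rf) / σ = (1.6000 − 0.04) / 3.7240 = 1.5600 / 3.7240 = 0.4189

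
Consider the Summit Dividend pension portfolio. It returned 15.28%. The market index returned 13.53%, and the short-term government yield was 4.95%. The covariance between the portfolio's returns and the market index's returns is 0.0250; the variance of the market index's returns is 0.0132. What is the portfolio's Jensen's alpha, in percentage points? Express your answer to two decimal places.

β = Cov / Var = 0.0250 / 0.0132 = 1.8939
E[R] = Rf + β(Rm − Rf) = 4.95% + 1.8939 × (13.53% − 4.95%) = 21.1997%
α = Rp − E[R] = 15.28% − 21.1997% = -5.9197

-5.92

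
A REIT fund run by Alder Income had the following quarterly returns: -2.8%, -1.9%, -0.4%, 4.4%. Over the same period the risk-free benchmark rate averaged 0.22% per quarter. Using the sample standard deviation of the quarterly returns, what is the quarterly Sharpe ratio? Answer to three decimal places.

-0.123

r̄ = (-2.8 − 1.9 − 0.4 + 4.4) / 4 = -0.1750%
Σ(r − r̄)² = (-2.8 − (-0.1750))² + (-1.9 − (-0.1750))² + … = 30.8475
σ = √[30.8475 / 3] = 3.2066%
Sharpe = (r̄ − rf) / σ = (-0.1750 − 0.22) / 3.2066 = -0.3950 / 3.2066 = -0.1232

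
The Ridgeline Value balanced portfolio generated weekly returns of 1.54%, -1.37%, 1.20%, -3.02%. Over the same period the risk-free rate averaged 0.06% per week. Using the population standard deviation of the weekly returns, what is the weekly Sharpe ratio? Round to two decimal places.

-0.25

Mean return μ = -1.650 / 4 = -0.4125%
Population std dev = √[14.1283 / 4] = 1.8794%
Sharpe = (μ − rf) / σ = (-0.4125 − 0.06) / 1.8794 = -0.4725 / 1.8794 = -0.2514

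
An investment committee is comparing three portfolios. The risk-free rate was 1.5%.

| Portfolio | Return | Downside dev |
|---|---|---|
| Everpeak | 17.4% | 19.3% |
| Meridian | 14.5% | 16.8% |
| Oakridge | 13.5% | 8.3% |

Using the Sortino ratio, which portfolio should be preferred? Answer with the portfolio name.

Everpeak: Sortino ratio = (17.4% − 1.5%) / 19.3% = 0.824
Meridian: Sortino ratio = (14.5% − 1.5%) / 16.8% = 0.774
Oakridge: Sortino ratio = (13.5% − 1.5%) / 8.3% = 1.446
Highest: Oakridge (1.446).

Oakridge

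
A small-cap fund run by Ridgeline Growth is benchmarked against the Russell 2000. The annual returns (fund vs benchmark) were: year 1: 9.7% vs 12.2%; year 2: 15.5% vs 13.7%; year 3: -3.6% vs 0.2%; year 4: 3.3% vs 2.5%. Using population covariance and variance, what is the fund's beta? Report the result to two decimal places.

1.16

r̄p = 6.2250%,  r̄m = 7.1500%
Cov = Σ(rp − r̄p)(rm − r̄m) / 4 = 40.0463
Var(rm) = Σ(rm − r̄m)² / 4 = 34.5825
β = Cov / Var = 40.0463 / 34.5825 = 1.1580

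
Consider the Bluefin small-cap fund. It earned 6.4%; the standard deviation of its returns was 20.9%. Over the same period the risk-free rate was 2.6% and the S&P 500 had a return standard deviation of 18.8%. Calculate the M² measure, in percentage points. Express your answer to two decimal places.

6.02

Sharpe = (Rp − Rf) / σp = (6.4% − 2.6%) / 20.9% = 0.1818
M² = Rf + Sharpe × σm = 2.6% + 0.1818 × 18.8% = 6.0178%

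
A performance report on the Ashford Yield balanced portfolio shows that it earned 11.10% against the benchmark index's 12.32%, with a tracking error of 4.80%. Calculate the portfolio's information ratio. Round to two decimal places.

IR = (Rp − Rb) / TE = (11.10% − 12.32%) / 4.80% = -1.22% / 4.80% = -0.2542

-0.25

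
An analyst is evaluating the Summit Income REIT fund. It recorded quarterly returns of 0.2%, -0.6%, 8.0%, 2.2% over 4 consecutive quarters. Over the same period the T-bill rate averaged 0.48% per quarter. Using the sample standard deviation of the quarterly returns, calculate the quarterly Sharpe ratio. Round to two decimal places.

0.51

r̄ = (0.2 − 0.6 + 8 + 2.2) / 4 = 2.4500%
Sample σ = √[Σ(r − r̄)² / 3] = √[45.2300 / 3] = √15.0767 = 3.8829%
Sharpe = (r̄ − rf) / σ = (2.4500 − 0.48) / 3.8829 = 1.9700 / 3.8829 = 0.5074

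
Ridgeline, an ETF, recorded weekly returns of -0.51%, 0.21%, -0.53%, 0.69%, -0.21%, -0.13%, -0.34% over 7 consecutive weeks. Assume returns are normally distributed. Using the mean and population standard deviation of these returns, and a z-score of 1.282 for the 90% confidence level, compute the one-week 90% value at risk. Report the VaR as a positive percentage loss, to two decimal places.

r̄ = (-0.51 + 0.21 − 0.53 + 0.69 − 0.21 − 0.13 − 0.34) / 7 = -0.820 / 7 = -0.1171%
Σ(r − r̄)² = (-0.51 − (-0.1171))² + (0.21 − (-0.1171))² + … = 1.1417
σ = √[1.1417 / 7] = 0.4039%
VaR = −(r̄ − z·σ) = −(-0.1171 − 1.282 × 0.4039) = −(-0.6349) = 0.6349%

0.63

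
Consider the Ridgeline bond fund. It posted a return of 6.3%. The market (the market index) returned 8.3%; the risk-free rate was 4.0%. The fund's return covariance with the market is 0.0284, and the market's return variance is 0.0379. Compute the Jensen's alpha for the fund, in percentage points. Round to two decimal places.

-0.92

β = Cov / Var = 0.0284 / 0.0379 = 0.7493
E[R] = Rf + β(Rm − Rf) = 4.0% + 0.7493 × (8.3% − 4.0%) = 7.2220%
α = Rp − E[R] = 6.3% − 7.2220% = -0.9220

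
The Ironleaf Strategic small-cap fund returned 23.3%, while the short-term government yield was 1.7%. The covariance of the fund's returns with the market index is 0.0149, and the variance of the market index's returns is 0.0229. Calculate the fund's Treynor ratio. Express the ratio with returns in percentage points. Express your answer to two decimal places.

33.20

β = Cov / Var = 0.0149 / 0.0229 = 0.6507
Treynor = (Rp − Rf) / β = (23.3% − 1.7%) / 0.6507 = 21.60 / 0.6507 = 33.1950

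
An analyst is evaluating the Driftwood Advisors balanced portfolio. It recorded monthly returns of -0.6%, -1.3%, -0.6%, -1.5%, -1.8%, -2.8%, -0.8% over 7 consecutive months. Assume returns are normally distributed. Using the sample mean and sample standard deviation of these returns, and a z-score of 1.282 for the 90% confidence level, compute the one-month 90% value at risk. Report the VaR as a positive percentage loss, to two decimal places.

r̄ = (-0.6 − 1.3 − 0.6 − 1.5 − 1.8 − 2.8 − 0.8) / 7 = -9.40 / 7 = -1.3429%
Σ(r − r̄)² = 3.7571; sample σ = √(3.7571/6) = 0.7913%
VaR = −(r̄ − z·σ) = −(-1.3429 − 1.282 × 0.7913) = −(-2.3573) = 2.3573%

2.36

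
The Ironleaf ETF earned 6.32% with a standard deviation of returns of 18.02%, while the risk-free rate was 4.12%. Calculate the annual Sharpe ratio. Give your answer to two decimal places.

Sharpe = (Rp − Rf) / σp = (6.32% − 4.12%) / 18.02% = 2.20% / 18.02% = 0.1221

0.12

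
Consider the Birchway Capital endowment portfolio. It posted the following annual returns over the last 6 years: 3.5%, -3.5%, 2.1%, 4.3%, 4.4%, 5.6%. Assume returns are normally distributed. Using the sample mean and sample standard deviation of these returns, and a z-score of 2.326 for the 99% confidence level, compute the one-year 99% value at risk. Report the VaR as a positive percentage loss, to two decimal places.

μ = (3.5 − 3.5 + 2.1 + 4.3 + 4.4 + 5.6) / 6 = 2.7333%
Sample σ = √[Σ(r − μ)² / 5] = √[53.2933 / 5] = √10.6587 = 3.2648%
VaR = −(μ − z·σ) = −(2.7333 − 2.326 × 3.2648) = −(-4.8606) = 4.8606%

4.86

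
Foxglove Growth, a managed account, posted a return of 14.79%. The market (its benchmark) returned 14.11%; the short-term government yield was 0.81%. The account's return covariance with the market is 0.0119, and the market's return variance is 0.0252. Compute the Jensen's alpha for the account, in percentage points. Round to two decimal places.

7.70

β = Cov / Var = 0.0119 / 0.0252 = 0.4722
E[R] = Rf + β(Rm − Rf) = 0.81% + 0.4722 × (14.11% − 0.81%) = 7.0903%
α = Rp − E[R] = 14.79% − 7.0903% = 7.6997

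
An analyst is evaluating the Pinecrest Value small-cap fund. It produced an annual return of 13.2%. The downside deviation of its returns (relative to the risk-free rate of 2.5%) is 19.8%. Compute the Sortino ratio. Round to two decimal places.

Sortino = (Rp − Rf) / σd = (13.2% − 2.5%) / 19.8% = 10.70% / 19.8% = 0.5404

0.54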